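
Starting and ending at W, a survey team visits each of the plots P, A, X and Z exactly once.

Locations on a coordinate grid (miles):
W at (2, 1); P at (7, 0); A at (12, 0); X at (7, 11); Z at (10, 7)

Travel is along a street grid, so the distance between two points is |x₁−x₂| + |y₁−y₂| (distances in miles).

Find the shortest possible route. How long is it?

W→P→A→X→Z→W: 6+5+16+7+14 = 48
W→P→A→Z→X→W: 6+5+9+7+15 = 42
W→P→X→A→Z→W: 6+11+16+9+14 = 56
W→P→X→Z→A→W: 6+11+7+9+11 = 44
W→P→Z→A→X→W: 6+10+9+16+15 = 56
W→P→Z→X→A→W: 6+10+7+16+11 = 50
W→A→P→X→Z→W: 11+5+11+7+14 = 48
W→A→P→Z→X→W: 11+5+10+7+15 = 48
W→A→X→P→Z→W: 11+16+11+10+14 = 62
W→A→Z→P→X→W: 11+9+10+11+15 = 56
W→X→P→A→Z→W: 15+11+5+9+14 = 54
W→X→A→P→Z→W: 15+16+5+10+14 = 60
The minimum is 42.
One optimal route: W → P → A → Z → X → W (or its reverse).

Shortest round trip = 42 miles.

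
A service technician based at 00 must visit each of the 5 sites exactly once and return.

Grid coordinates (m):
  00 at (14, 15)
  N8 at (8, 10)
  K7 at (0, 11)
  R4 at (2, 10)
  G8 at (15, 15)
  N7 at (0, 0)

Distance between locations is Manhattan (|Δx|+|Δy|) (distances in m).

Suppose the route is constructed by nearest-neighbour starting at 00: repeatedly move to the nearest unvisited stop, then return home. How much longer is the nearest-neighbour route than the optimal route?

2 m longer than the optimal tour.

00: G8=1, N8=11, R4=17, K7=18, N7=29 ⇒ G8
G8: N8=12, R4=18, K7=19, N7=30 ⇒ N8
N8: R4=6, K7=9, N7=18 ⇒ R4
R4: K7=3, N7=12 ⇒ K7
K7: N7=11 ⇒ N7
NN route 00 → G8 → N8 → R4 → K7 → N7 → 00 costs 62.
Optimal: 00 → N8 → R4 → N7 → K7 → G8 → 00 costs 60 (by enumerating all 60 distinct tours).
Excess = 62 − 60 = 2.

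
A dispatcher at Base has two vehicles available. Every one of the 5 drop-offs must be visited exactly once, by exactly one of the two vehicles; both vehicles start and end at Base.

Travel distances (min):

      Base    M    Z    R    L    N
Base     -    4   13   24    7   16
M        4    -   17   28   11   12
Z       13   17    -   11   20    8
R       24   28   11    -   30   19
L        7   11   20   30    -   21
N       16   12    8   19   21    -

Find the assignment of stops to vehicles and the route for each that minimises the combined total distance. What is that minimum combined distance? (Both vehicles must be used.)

Try each way of splitting the stops between the two vehicles (each non-empty) and, for each split, find the best tour for each vehicle:
  {M} + {Z, R, L, N}: 8 + 71 = 79
  {Z} + {M, R, L, N}: 26 + 72 = 98
  {M, Z} + {R, L, N}: 34 + 71 = 105
  {R} + {M, Z, L, N}: 48 + 51 = 99
  {M, R} + {Z, L, N}: 56 + 49 = 105
  {Z, R} + {M, L, N}: 48 + 44 = 92
  … (15 splits in total)
  {L} + {M, Z, R, N}: 14 + 59 = 73  ← best
Best: vehicle 1 Base → L → Base = 14; vehicle 2 Base → M → N → Z → R → Base = 59; combined 73.

Minimum combined distance: 73 min.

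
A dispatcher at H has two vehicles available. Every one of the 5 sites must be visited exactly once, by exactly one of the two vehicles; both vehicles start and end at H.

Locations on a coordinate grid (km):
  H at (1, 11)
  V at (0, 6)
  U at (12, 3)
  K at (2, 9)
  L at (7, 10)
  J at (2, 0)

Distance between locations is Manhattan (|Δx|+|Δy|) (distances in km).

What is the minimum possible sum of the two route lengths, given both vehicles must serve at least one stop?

Try each way of splitting the stops between the two vehicles (each non-empty) and, for each split, find the best tour for each vehicle:
  {V} + {U, K, L, J}: 12 + 44 = 56
  {U} + {V, K, L, J}: 38 + 36 = 74
  {V, U} + {K, L, J}: 40 + 34 = 74
  {K} + {V, U, L, J}: 6 + 46 = 52
  {V, K} + {U, L, J}: 14 + 44 = 58
  {U, K} + {V, L, J}: 38 + 36 = 74
  … (15 splits in total)
Best: vehicle 1 H → K → H = 6; vehicle 2 H → V → J → U → L → H = 46; combined 52.

52 km — the smallest possible combined total.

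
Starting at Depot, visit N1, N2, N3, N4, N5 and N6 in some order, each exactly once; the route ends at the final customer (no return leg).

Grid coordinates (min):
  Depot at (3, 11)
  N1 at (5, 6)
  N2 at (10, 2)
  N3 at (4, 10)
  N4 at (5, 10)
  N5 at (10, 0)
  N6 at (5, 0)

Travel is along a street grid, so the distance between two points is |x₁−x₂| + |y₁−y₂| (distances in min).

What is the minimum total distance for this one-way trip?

There are 6! = 720 possible orderings.
Depot - N1 - N2 - N3 - N4 - N5 - N6: 7+9+14+1+15+5 = 51
Depot - N1 - N2 - N3 - N4 - N6 - N5: 7+9+14+1+10+5 = 46
Depot - N1 - N2 - N3 - N5 - N4 - N6: 7+9+14+16+15+10 = 71
Depot - N1 - N2 - N3 - N5 - N6 - N4: 7+9+14+16+5+10 = 61
Depot - N1 - N2 - N3 - N6 - N4 - N5: 7+9+14+11+10+15 = 66
Depot - N1 - N2 - N3 - N6 - N5 - N4: 7+9+14+11+5+15 = 61
Depot - N1 - N2 - N4 - N3 - N5 - N6: 7+9+13+1+16+5 = 51
Depot - N1 - N2 - N4 - N3 - N6 - N5: 7+9+13+1+11+5 = 46
… (712 more)
Depot - N3 - N4 - N1 - N6 - N5 - N2: 2+1+4+6+5+2 = 20  ← best
The minimum is 20.
One shortest path: Depot → N3 → N4 → N1 → N6 → N5 → N2.

Minimum one-way distance = 20 min.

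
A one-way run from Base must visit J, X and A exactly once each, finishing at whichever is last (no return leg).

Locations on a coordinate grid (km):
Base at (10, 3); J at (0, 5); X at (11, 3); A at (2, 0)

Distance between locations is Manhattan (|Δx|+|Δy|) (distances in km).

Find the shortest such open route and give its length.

Minimum one-way distance = 20 km.

There are 3! = 6 possible orderings.
Base → J → X → A: 12+13+12 = 37
Base → J → A → X: 12+7+12 = 31
Base → X → J → A: 1+13+7 = 21
Base → X → A → J: 1+12+7 = 20
Base → A → J → X: 11+7+13 = 31
Base → A → X → J: 11+12+13 = 36
The minimum is 20.
One shortest path: Base → X → A → J.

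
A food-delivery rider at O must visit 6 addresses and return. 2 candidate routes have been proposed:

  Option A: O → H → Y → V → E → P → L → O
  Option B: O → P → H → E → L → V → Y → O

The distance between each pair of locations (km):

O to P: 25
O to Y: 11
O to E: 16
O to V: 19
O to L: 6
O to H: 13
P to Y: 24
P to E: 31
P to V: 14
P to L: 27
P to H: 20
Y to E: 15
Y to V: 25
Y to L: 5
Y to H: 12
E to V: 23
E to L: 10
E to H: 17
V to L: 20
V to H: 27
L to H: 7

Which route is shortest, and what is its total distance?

Option A: 13 + 12 + 25 + 23 + 31 + 27 + 6 = 137
Option B: 25 + 20 + 17 + 10 + 20 + 25 + 11 = 128

128 km — Option B is the shortest.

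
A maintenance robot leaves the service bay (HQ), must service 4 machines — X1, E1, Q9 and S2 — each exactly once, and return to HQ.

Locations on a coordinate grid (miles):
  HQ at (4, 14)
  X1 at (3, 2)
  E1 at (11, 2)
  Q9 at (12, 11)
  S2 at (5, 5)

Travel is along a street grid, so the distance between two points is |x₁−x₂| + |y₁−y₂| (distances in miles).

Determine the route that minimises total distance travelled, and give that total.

With 4 stops there are 4!/2 = 12 distinct round trips (a route and its reverse cost the same).
HQ→X1→E1→Q9→S2→HQ: 13+8+10+13+10 = 54
HQ→X1→E1→S2→Q9→HQ: 13+8+9+13+11 = 54
HQ→X1→Q9→E1→S2→HQ: 13+18+10+9+10 = 60
HQ→X1→Q9→S2→E1→HQ: 13+18+13+9+19 = 72
HQ→X1→S2→E1→Q9→HQ: 13+5+9+10+11 = 48
HQ→X1→S2→Q9→E1→HQ: 13+5+13+10+19 = 60
HQ→E1→X1→Q9→S2→HQ: 19+8+18+13+10 = 68
HQ→E1→X1→S2→Q9→HQ: 19+8+5+13+11 = 56
HQ→E1→Q9→X1→S2→HQ: 19+10+18+5+10 = 62
HQ→E1→S2→X1→Q9→HQ: 19+9+5+18+11 = 62
HQ→Q9→X1→E1→S2→HQ: 11+18+8+9+10 = 56
HQ→Q9→E1→X1→S2→HQ: 11+10+8+5+10 = 44
The minimum is 44.
One optimal route: HQ → Q9 → E1 → X1 → S2 → HQ (or its reverse).

Shortest round trip = 44 miles.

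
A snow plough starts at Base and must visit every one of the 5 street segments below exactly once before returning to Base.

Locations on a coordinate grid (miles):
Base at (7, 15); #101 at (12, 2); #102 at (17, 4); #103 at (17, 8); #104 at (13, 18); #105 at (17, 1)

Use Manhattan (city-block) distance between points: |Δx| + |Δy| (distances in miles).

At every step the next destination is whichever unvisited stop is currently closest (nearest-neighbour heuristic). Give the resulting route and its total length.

At Base the remaining stops are #104 9, #103 17, #101 18, #102 21, #105 24; go to #104.
At #104 the remaining stops are #103 14, #101 17, #102 18, #105 21; go to #103.
At #103 the remaining stops are #102 4, #105 7, #101 11; go to #102.
At #102 the remaining stops are #105 3, #101 7; go to #105.
At #105 the remaining stops are #101 6; go to #101.
Return #101→Base: 18.
Total = 9 + 14 + 4 + 3 + 6 + 18 = 54.

54 miles along Base → #104 → #103 → #102 → #105 → #101 → Base.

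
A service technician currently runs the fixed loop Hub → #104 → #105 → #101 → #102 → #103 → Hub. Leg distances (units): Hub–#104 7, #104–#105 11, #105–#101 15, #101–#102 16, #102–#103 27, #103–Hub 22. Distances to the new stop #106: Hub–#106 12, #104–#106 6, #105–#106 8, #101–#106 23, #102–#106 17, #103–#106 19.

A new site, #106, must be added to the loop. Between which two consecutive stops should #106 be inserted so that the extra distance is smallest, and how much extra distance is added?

Insertion cost between consecutive stops i–j is d(i,#106) + d(#106,j) − d(i,j):
  between Hub and #104: 12 + 6 − 7 = 11
  between #104 and #105: 6 + 8 − 11 = 3
  between #105 and #101: 8 + 23 − 15 = 16
  between #101 and #102: 23 + 17 − 16 = 24
  between #102 and #103: 17 + 19 − 27 = 9
  between #103 and Hub: 19 + 12 − 22 = 9
Cheapest insertion is between #104 and #105, adding 3.
New total = 98 + 3 = 101.

+3 — insert #106 between #104 and #105.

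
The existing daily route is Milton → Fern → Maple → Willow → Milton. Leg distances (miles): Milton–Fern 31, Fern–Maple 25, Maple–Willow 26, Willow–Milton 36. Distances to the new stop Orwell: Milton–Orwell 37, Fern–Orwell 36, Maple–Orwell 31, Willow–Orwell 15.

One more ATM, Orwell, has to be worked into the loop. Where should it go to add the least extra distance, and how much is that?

Insertion cost between consecutive stops i–j is d(i,Orwell) + d(Orwell,j) − d(i,j):
  between Milton and Fern: 37 + 36 − 31 = 42
  between Fern and Maple: 36 + 31 − 25 = 42
  between Maple and Willow: 31 + 15 − 26 = 20
  between Willow and Milton: 15 + 37 − 36 = 16
Cheapest insertion is between Willow and Milton, adding 16.
New total = 118 + 16 = 134.

Adding 16 miles by placing Orwell on the Willow–Milton leg.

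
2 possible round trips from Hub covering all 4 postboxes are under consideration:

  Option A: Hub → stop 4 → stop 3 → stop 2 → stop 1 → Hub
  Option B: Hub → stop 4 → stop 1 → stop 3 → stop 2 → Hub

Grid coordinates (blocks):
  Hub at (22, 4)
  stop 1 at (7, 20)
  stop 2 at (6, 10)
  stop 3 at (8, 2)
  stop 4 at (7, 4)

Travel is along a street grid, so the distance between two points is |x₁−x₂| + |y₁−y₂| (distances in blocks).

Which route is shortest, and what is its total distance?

Option A: 15 + 3 + 10 + 11 + 31 = 70
Option B: 15 + 16 + 19 + 10 + 22 = 82

70 blocks — Option A is the shortest.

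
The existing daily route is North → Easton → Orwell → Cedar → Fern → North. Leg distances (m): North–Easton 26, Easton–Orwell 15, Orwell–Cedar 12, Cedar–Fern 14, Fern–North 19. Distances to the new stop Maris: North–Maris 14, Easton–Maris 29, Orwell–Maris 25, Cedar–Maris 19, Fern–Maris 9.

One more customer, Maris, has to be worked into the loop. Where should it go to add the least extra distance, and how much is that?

Insertion cost between consecutive stops i–j is d(i,Maris) + d(Maris,j) − d(i,j):
  between North and Easton: 14 + 29 − 26 = 17
  between Easton and Orwell: 29 + 25 − 15 = 39
  between Orwell and Cedar: 25 + 19 − 12 = 32
  between Cedar and Fern: 19 + 9 − 14 = 14
  between Fern and North: 9 + 14 − 19 = 4
Cheapest insertion is between Fern and North, adding 4.
New total = 86 + 4 = 90.

Adding 4 m by placing Maris on the Fern–North leg.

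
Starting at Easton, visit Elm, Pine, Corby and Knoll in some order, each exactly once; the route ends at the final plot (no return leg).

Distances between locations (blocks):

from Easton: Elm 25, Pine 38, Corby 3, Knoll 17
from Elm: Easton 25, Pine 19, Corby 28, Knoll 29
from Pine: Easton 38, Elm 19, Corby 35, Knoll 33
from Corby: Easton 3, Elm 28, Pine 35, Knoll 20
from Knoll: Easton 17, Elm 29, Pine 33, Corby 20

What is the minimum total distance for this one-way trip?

There are 4! = 24 possible orderings.
Easton→Elm→Pine→Corby→Knoll: 25+19+35+20 = 99
Easton→Elm→Pine→Knoll→Corby: 25+19+33+20 = 97
Easton→Elm→Corby→Pine→Knoll: 25+28+35+33 = 121
Easton→Elm→Corby→Knoll→Pine: 25+28+20+33 = 106
Easton→Elm→Knoll→Pine→Corby: 25+29+33+35 = 122
Easton→Elm→Knoll→Corby→Pine: 25+29+20+35 = 109
Easton→Pine→Elm→Corby→Knoll: 38+19+28+20 = 105
Easton→Pine→Elm→Knoll→Corby: 38+19+29+20 = 106
Easton→Pine→Corby→Elm→Knoll: 38+35+28+29 = 130
Easton→Pine→Corby→Knoll→Elm: 38+35+20+29 = 122
Easton→Pine→Knoll→Elm→Corby: 38+33+29+28 = 128
Easton→Pine→Knoll→Corby→Elm: 38+33+20+28 = 119
Easton→Corby→Elm→Pine→Knoll: 3+28+19+33 = 83
Easton→Corby→Elm→Knoll→Pine: 3+28+29+33 = 93
… (10 more)
Easton→Corby→Knoll→Elm→Pine: 3+20+29+19 = 71  ← best
The minimum is 71.
One shortest path: Easton → Corby → Knoll → Elm → Pine.

71 blocks — the minimum one-way total.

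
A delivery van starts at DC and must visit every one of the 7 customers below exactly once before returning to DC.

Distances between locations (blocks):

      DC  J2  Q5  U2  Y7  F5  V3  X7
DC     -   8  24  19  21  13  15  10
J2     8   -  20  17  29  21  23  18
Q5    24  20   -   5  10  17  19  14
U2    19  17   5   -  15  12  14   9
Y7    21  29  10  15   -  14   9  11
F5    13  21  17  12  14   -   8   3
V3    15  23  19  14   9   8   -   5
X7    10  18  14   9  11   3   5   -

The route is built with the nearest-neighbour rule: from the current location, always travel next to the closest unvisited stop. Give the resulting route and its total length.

DC → [J2:8 / X7:10 / F5:13 / V3:15 / U2:19 / Y7:21 / Q5:24] → J2 (8)
J2 → [U2:17 / X7:18 / Q5:20 / F5:21 / V3:23 / Y7:29] → U2 (17)
U2 → [Q5:5 / X7:9 / F5:12 / V3:14 / Y7:15] → Q5 (5)
Q5 → [Y7:10 / X7:14 / F5:17 / V3:19] → Y7 (10)
Y7 → [V3:9 / X7:11 / F5:14] → V3 (9)
V3 → [X7:5 / F5:8] → X7 (5)
X7 → [F5:3] → F5 (3)
Return F5→DC: 13.
Total = 8 + 17 + 5 + 10 + 9 + 5 + 3 + 13 = 70.

70 blocks along DC → J2 → U2 → Q5 → Y7 → V3 → X7 → F5 → DC.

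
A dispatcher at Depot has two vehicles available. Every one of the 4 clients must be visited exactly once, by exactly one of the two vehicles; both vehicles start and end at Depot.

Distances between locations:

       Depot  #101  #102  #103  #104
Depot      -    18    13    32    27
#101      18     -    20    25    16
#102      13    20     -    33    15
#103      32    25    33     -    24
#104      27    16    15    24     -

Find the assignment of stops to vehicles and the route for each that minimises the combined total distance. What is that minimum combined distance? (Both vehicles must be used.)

116 — the smallest possible combined total.

Check every non-empty split of the stops between the two vehicles; for each half take its own optimal tour:
  {#101} + {#102, #103, #104}: 36 + 84 = 120
  {#102} + {#101, #103, #104}: 26 + 90 = 116
  {#101, #102} + {#103, #104}: 51 + 83 = 134
  {#103} + {#101, #102, #104}: 64 + 62 = 126
  {#101, #103} + {#102, #104}: 75 + 55 = 130
  {#102, #103} + {#101, #104}: 78 + 61 = 139
  … (7 splits in total)
Best: vehicle 1 Depot → #102 → Depot = 26; vehicle 2 Depot → #101 → #104 → #103 → Depot = 90; combined 116.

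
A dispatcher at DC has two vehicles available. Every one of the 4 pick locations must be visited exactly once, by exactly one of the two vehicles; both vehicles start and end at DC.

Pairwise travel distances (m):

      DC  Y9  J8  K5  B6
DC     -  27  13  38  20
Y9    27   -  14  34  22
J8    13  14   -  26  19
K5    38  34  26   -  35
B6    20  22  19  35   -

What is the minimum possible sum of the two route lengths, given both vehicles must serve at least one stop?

139 m — the smallest possible combined total.

There are 2^3 − 1 = 7 ways to divide the 4 stops into two non-empty groups. For each, the best each vehicle can do is its own shortest tour through its group:
  {Y9} + {J8, K5, B6}: 54 + 94 = 148
  {J8} + {Y9, K5, B6}: 26 + 114 = 140
  {Y9, J8} + {K5, B6}: 54 + 93 = 147
  {K5} + {Y9, J8, B6}: 76 + 69 = 145
  {Y9, K5} + {J8, B6}: 99 + 52 = 151
  {J8, K5} + {Y9, B6}: 77 + 69 = 146
  … (7 splits in total)
  {Y9, J8, K5} + {B6}: 99 + 40 = 139  ← best
Best: vehicle 1 DC → J8 → Y9 → K5 → DC = 99; vehicle 2 DC → B6 → DC = 40; combined 139.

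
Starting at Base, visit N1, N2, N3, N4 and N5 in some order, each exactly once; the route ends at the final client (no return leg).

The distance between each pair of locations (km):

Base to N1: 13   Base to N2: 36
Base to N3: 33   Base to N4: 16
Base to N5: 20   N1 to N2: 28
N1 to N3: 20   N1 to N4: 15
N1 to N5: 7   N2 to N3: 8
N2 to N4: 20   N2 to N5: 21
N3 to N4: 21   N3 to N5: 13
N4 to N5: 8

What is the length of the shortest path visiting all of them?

Minimum one-way distance = 56 km.

There are 5! = 120 possible orderings.
Base - N1 - N2 - N3 - N4 - N5: 13+28+8+21+8 = 78
Base - N1 - N2 - N3 - N5 - N4: 13+28+8+13+8 = 70
Base - N1 - N2 - N4 - N3 - N5: 13+28+20+21+13 = 95
Base - N1 - N2 - N4 - N5 - N3: 13+28+20+8+13 = 82
Base - N1 - N2 - N5 - N3 - N4: 13+28+21+13+21 = 96
Base - N1 - N2 - N5 - N4 - N3: 13+28+21+8+21 = 91
Base - N1 - N3 - N2 - N4 - N5: 13+20+8+20+8 = 69
Base - N1 - N3 - N2 - N5 - N4: 13+20+8+21+8 = 70
Base - N1 - N3 - N4 - N2 - N5: 13+20+21+20+21 = 95
Base - N1 - N3 - N4 - N5 - N2: 13+20+21+8+21 = 83
Base - N1 - N3 - N5 - N2 - N4: 13+20+13+21+20 = 87
Base - N1 - N3 - N5 - N4 - N2: 13+20+13+8+20 = 74
Base - N1 - N4 - N2 - N3 - N5: 13+15+20+8+13 = 69
Base - N1 - N4 - N2 - N5 - N3: 13+15+20+21+13 = 82
… (106 more)
Base - N1 - N5 - N4 - N2 - N3: 13+7+8+20+8 = 56  ← best
The minimum is 56.
One shortest path: Base → N1 → N5 → N4 → N2 → N3.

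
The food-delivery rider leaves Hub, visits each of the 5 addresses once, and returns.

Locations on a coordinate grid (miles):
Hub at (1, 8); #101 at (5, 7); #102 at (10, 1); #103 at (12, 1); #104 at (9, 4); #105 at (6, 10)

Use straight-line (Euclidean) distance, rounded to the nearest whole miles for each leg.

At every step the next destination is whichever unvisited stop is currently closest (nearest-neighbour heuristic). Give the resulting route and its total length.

32 miles along Hub → #101 → #105 → #104 → #102 → #103 → Hub.

From Hub: distances to unvisited — #101=4, #105=5, #104=9, #102=11, #103=13. Nearest is #101 (4).
From #101: distances to unvisited — #105=3, #104=5, #102=8, #103=9. Nearest is #105 (3).
From #105: distances to unvisited — #104=7, #102=10, #103=11. Nearest is #104 (7).
From #104: distances to unvisited — #102=3, #103=4. Nearest is #102 (3).
From #102: distances to unvisited — #103=2. Nearest is #103 (2).
Return #103→Hub: 13.
Total = 4 + 3 + 7 + 3 + 2 + 13 = 32.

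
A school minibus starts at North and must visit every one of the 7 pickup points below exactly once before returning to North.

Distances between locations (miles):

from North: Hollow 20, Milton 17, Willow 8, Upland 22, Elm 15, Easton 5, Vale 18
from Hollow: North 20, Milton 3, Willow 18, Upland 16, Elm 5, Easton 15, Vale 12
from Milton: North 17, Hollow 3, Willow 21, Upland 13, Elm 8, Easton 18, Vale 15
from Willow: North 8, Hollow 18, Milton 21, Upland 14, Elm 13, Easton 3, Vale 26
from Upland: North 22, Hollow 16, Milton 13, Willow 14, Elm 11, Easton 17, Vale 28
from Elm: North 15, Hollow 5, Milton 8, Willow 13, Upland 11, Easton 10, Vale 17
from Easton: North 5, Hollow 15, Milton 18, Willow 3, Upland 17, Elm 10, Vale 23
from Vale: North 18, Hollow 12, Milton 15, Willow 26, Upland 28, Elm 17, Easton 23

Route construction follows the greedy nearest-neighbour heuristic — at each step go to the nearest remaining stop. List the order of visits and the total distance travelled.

Total distance 88 miles via the nearest-neighbour route North → Easton → Willow → Elm → Hollow → Milton → Upland → Vale → North.

From North: distances to unvisited — Easton=5, Willow=8, Elm=15, Milton=17, Vale=18, Hollow=20, Upland=22. Nearest is Easton (5).
From Easton: distances to unvisited — Willow=3, Elm=10, Hollow=15, Upland=17, Milton=18, Vale=23. Nearest is Willow (3).
From Willow: distances to unvisited — Elm=13, Upland=14, Hollow=18, Milton=21, Vale=26. Nearest is Elm (13).
From Elm: distances to unvisited — Hollow=5, Milton=8, Upland=11, Vale=17. Nearest is Hollow (5).
From Hollow: distances to unvisited — Milton=3, Vale=12, Upland=16. Nearest is Milton (3).
From Milton: distances to unvisited — Upland=13, Vale=15. Nearest is Upland (13).
From Upland: distances to unvisited — Vale=28. Nearest is Vale (28).
Return Vale→North: 18.
Total = 5 + 3 + 13 + 5 + 3 + 13 + 28 + 18 = 88.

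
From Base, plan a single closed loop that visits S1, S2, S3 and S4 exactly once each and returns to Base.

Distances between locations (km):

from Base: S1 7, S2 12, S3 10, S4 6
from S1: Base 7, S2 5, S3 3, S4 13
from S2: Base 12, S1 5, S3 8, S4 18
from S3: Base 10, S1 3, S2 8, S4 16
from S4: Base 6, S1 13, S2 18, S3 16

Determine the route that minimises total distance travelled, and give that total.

With 4 stops there are 4!/2 = 12 distinct round trips (a route and its reverse cost the same).
Base → S1 → S2 → S3 → S4 → Base: 7+5+8+16+6 = 42
Base → S1 → S2 → S4 → S3 → Base: 7+5+18+16+10 = 56
Base → S1 → S3 → S2 → S4 → Base: 7+3+8+18+6 = 42
Base → S1 → S3 → S4 → S2 → Base: 7+3+16+18+12 = 56
Base → S1 → S4 → S2 → S3 → Base: 7+13+18+8+10 = 56
Base → S1 → S4 → S3 → S2 → Base: 7+13+16+8+12 = 56
Base → S2 → S1 → S3 → S4 → Base: 12+5+3+16+6 = 42
Base → S2 → S1 → S4 → S3 → Base: 12+5+13+16+10 = 56
Base → S2 → S3 → S1 → S4 → Base: 12+8+3+13+6 = 42
Base → S2 → S4 → S1 → S3 → Base: 12+18+13+3+10 = 56
Base → S3 → S1 → S2 → S4 → Base: 10+3+5+18+6 = 42
Base → S3 → S2 → S1 → S4 → Base: 10+8+5+13+6 = 42
The minimum is 42.
One optimal route: Base → S1 → S2 → S3 → S4 → Base (or its reverse).

Shortest round trip = 42 km.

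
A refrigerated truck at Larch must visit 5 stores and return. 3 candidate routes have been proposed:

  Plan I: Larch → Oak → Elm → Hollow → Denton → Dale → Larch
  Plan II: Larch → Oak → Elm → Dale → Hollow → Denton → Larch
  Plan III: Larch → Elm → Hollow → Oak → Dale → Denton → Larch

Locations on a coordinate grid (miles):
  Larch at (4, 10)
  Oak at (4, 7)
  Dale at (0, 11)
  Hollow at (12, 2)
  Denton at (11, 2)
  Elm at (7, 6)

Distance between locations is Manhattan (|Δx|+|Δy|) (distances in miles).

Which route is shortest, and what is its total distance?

Shortest is Plan I, total 42 miles.

Plan I: 3 + 4 + 9 + 1 + 20 + 5 = 42
Plan II: 3 + 4 + 12 + 21 + 1 + 15 = 56
Plan III: 7 + 9 + 13 + 8 + 20 + 15 = 72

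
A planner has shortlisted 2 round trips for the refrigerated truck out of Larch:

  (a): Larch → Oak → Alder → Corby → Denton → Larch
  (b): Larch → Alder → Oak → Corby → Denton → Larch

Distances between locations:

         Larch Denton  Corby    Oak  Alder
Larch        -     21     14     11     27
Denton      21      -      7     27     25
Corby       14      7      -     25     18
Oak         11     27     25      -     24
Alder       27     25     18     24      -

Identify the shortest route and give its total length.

Shortest is (a), total 81.

(a): 11 + 24 + 18 + 7 + 21 = 81
(b): 27 + 24 + 25 + 7 + 21 = 104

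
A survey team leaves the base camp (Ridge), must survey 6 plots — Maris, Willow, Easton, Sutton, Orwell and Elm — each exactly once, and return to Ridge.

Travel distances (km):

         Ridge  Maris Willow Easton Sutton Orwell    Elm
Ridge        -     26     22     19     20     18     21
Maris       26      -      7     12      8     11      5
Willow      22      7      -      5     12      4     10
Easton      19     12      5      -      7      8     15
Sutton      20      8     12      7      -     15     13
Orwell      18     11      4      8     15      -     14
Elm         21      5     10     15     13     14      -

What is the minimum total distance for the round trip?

Shortest round trip = 68 km.

Ridge → Maris → Willow → Easton → Sutton → Orwell → Elm → Ridge: 26+7+5+7+15+14+21 = 95
Ridge → Maris → Willow → Easton → Sutton → Elm → Orwell → Ridge: 26+7+5+7+13+14+18 = 90
Ridge → Maris → Willow → Easton → Orwell → Sutton → Elm → Ridge: 26+7+5+8+15+13+21 = 95
Ridge → Maris → Willow → Easton → Orwell → Elm → Sutton → Ridge: 26+7+5+8+14+13+20 = 93
Ridge → Maris → Willow → Easton → Elm → Sutton → Orwell → Ridge: 26+7+5+15+13+15+18 = 99
Ridge → Maris → Willow → Easton → Elm → Orwell → Sutton → Ridge: 26+7+5+15+14+15+20 = 102
Ridge → Maris → Willow → Sutton → Easton → Orwell → Elm → Ridge: 26+7+12+7+8+14+21 = 95
Ridge → Maris → Willow → Sutton → Easton → Elm → Orwell → Ridge: 26+7+12+7+15+14+18 = 99
… (352 more)
Ridge → Orwell → Willow → Easton → Sutton → Maris → Elm → Ridge: 18+4+5+7+8+5+21 = 68  ← best
The minimum is 68.
One optimal route: Ridge → Orwell → Willow → Easton → Sutton → Maris → Elm → Ridge (or its reverse).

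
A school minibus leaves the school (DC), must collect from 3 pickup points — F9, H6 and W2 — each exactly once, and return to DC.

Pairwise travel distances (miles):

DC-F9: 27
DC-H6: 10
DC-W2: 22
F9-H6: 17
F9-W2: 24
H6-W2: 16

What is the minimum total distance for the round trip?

73 miles — the shortest possible round trip.

DC → F9 → H6 → W2 → DC: 27+17+16+22 = 82
DC → F9 → W2 → H6 → DC: 27+24+16+10 = 77
DC → H6 → F9 → W2 → DC: 10+17+24+22 = 73
The minimum is 73.
One optimal route: DC → H6 → F9 → W2 → DC (or its reverse).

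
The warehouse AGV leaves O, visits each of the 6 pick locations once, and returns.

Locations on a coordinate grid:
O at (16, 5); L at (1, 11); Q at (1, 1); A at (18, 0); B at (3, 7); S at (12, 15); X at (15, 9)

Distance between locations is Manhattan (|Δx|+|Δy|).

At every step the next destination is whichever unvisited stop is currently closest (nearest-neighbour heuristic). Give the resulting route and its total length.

68 along O → X → S → L → B → Q → A → O.

From O: distances to unvisited — X=5, A=7, S=14, B=15, Q=19, L=21. Nearest is X (5).
From X: distances to unvisited — S=9, A=12, B=14, L=16, Q=22. Nearest is S (9).
From S: distances to unvisited — L=15, B=17, A=21, Q=25. Nearest is L (15).
From L: distances to unvisited — B=6, Q=10, A=28. Nearest is B (6).
From B: distances to unvisited — Q=8, A=22. Nearest is Q (8).
From Q: distances to unvisited — A=18. Nearest is A (18).
Return A→O: 7.
Total = 5 + 9 + 15 + 6 + 8 + 18 + 7 = 68.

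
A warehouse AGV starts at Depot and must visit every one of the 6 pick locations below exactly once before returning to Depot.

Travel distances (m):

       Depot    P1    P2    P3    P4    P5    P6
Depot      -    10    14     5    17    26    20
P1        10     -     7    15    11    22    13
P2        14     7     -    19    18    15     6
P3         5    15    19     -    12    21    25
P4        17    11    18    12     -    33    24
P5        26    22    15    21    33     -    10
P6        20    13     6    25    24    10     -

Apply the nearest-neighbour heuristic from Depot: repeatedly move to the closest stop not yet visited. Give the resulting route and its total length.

Nearest-neighbour total = 77 m; route Depot → P3 → P4 → P1 → P2 → P6 → P5 → Depot.

At Depot the remaining stops are P3 5, P1 10, P2 14, P4 17, P6 20, P5 26; go to P3.
At P3 the remaining stops are P4 12, P1 15, P2 19, P5 21, P6 25; go to P4.
At P4 the remaining stops are P1 11, P2 18, P6 24, P5 33; go to P1.
At P1 the remaining stops are P2 7, P6 13, P5 22; go to P2.
At P2 the remaining stops are P6 6, P5 15; go to P6.
At P6 the remaining stops are P5 10; go to P5.
Return P5→Depot: 26.
Total = 5 + 12 + 11 + 7 + 6 + 10 + 26 = 77.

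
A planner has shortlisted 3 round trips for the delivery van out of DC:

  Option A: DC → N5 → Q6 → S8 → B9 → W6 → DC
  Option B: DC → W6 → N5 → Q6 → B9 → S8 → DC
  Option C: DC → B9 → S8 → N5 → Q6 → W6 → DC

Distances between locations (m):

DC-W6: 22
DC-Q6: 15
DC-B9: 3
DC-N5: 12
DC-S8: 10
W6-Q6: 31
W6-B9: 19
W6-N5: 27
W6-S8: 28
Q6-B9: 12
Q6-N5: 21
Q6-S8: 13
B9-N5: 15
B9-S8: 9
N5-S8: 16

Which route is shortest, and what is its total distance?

Option A: 12 + 21 + 13 + 9 + 19 + 22 = 96
Option B: 22 + 27 + 21 + 12 + 9 + 10 = 101
Option C: 3 + 9 + 16 + 21 + 31 + 22 = 102

96 m — Option A is the shortest.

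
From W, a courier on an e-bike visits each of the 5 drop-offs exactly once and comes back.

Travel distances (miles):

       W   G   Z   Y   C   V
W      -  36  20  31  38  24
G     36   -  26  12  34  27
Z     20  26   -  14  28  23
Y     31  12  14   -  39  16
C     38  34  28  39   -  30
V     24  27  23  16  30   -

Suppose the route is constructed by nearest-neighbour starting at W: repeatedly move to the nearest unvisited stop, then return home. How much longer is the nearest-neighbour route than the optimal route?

The nearest-neighbour route is 7 miles longer than optimal.

W: Z=20, V=24, Y=31, G=36, C=38 ⇒ Z
Z: Y=14, V=23, G=26, C=28 ⇒ Y
Y: G=12, V=16, C=39 ⇒ G
G: V=27, C=34 ⇒ V
V: C=30 ⇒ C
NN route W → Z → Y → G → V → C → W costs 141.
Optimal: W → Z → Y → G → C → V → W costs 134 (by enumerating all 60 distinct tours).
Excess = 141 − 134 = 7.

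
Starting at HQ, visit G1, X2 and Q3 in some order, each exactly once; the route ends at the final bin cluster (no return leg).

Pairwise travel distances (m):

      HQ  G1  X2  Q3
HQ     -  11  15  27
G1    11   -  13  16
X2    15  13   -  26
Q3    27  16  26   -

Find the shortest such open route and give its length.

44 m — the minimum one-way total.

There are 3! = 6 possible orderings.
HQ - G1 - X2 - Q3: 11+13+26 = 50
HQ - G1 - Q3 - X2: 11+16+26 = 53
HQ - X2 - G1 - Q3: 15+13+16 = 44
HQ - X2 - Q3 - G1: 15+26+16 = 57
HQ - Q3 - G1 - X2: 27+16+13 = 56
HQ - Q3 - X2 - G1: 27+26+13 = 66
The minimum is 44.
One shortest path: HQ → X2 → G1 → Q3.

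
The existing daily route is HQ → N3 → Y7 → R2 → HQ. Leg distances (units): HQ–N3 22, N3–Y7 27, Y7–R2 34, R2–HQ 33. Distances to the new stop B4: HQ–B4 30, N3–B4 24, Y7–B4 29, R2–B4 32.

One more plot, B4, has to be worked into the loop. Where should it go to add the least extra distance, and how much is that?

Minimum extra distance: 26, inserting B4 between N3 and Y7.

Insertion cost between consecutive stops i–j is d(i,B4) + d(B4,j) − d(i,j):
  between HQ and N3: 30 + 24 − 22 = 32
  between N3 and Y7: 24 + 29 − 27 = 26
  between Y7 and R2: 29 + 32 − 34 = 27
  between R2 and HQ: 32 + 30 − 33 = 29
Cheapest insertion is between N3 and Y7, adding 26.
New total = 116 + 26 = 142.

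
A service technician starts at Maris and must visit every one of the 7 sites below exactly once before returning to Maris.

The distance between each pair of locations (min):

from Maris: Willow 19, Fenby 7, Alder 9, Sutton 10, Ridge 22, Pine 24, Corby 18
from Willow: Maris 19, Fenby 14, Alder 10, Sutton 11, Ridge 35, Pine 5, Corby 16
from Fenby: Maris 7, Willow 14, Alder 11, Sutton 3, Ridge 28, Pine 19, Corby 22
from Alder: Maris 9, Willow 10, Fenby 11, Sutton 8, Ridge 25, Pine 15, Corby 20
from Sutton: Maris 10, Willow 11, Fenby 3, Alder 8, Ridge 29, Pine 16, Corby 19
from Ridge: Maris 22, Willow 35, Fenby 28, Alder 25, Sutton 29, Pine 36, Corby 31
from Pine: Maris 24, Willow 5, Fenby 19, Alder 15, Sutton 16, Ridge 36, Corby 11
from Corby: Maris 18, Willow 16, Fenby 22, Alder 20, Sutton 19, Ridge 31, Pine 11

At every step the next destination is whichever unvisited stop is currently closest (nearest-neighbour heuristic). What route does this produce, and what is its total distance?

From Maris: distances to unvisited — Fenby=7, Alder=9, Sutton=10, Corby=18, Willow=19, Ridge=22, Pine=24. Nearest is Fenby (7).
From Fenby: distances to unvisited — Sutton=3, Alder=11, Willow=14, Pine=19, Corby=22, Ridge=28. Nearest is Sutton (3).
From Sutton: distances to unvisited — Alder=8, Willow=11, Pine=16, Corby=19, Ridge=29. Nearest is Alder (8).
From Alder: distances to unvisited — Willow=10, Pine=15, Corby=20, Ridge=25. Nearest is Willow (10).
From Willow: distances to unvisited — Pine=5, Corby=16, Ridge=35. Nearest is Pine (5).
From Pine: distances to unvisited — Corby=11, Ridge=36. Nearest is Corby (11).
From Corby: distances to unvisited — Ridge=31. Nearest is Ridge (31).
Return Ridge→Maris: 22.
Total = 7 + 3 + 8 + 10 + 5 + 11 + 31 + 22 = 97.

Total distance 97 min via the nearest-neighbour route Maris → Fenby → Sutton → Alder → Willow → Pine → Corby → Ridge → Maris.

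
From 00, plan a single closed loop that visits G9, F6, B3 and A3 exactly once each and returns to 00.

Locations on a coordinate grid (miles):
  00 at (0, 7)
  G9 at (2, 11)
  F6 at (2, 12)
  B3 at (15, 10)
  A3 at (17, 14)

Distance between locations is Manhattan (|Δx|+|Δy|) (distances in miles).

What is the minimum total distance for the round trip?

00 - G9 - F6 - B3 - A3 - 00: 6+1+15+6+24 = 52
00 - G9 - F6 - A3 - B3 - 00: 6+1+17+6+18 = 48
00 - G9 - B3 - F6 - A3 - 00: 6+14+15+17+24 = 76
00 - G9 - B3 - A3 - F6 - 00: 6+14+6+17+7 = 50
00 - G9 - A3 - F6 - B3 - 00: 6+18+17+15+18 = 74
00 - G9 - A3 - B3 - F6 - 00: 6+18+6+15+7 = 52
00 - F6 - G9 - B3 - A3 - 00: 7+1+14+6+24 = 52
00 - F6 - G9 - A3 - B3 - 00: 7+1+18+6+18 = 50
00 - F6 - B3 - G9 - A3 - 00: 7+15+14+18+24 = 78
00 - F6 - A3 - G9 - B3 - 00: 7+17+18+14+18 = 74
00 - B3 - G9 - F6 - A3 - 00: 18+14+1+17+24 = 74
00 - B3 - F6 - G9 - A3 - 00: 18+15+1+18+24 = 76
The minimum is 48.
One optimal route: 00 → G9 → F6 → A3 → B3 → 00 (or its reverse).

Minimum total distance: 48 miles.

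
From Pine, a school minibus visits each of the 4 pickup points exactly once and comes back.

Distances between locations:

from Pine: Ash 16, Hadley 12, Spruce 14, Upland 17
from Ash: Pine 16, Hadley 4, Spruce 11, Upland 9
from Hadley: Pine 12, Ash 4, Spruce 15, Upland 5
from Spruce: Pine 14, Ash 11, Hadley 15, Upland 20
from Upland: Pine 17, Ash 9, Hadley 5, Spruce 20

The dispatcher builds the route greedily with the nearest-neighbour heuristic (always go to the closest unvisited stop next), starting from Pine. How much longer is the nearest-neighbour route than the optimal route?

From Pine: Hadley=12, Spruce=14, Ash=16, Upland=17 → choose Hadley (12).
From Hadley: Ash=4, Upland=5, Spruce=15 → choose Ash (4).
From Ash: Upland=9, Spruce=11 → choose Upland (9).
From Upland: Spruce=20 → choose Spruce (20).
NN route Pine → Hadley → Ash → Upland → Spruce → Pine costs 59.
Optimal: Pine → Hadley → Upland → Ash → Spruce → Pine costs 51 (by enumerating all 12 distinct tours).
Excess = 59 − 51 = 8.

The nearest-neighbour route is 8 longer than optimal.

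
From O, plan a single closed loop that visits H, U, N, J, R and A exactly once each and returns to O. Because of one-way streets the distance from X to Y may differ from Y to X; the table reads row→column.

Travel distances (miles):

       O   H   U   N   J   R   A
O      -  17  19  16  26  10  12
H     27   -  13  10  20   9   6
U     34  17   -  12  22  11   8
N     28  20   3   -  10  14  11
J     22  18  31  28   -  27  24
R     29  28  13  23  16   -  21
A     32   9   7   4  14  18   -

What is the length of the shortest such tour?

O→H→U→N→J→R→A→O: 17+13+12+10+27+21+32 = 132
O→H→U→N→J→A→R→O: 17+13+12+10+24+18+29 = 123
O→H→U→N→R→J→A→O: 17+13+12+14+16+24+32 = 128
O→H→U→N→R→A→J→O: 17+13+12+14+21+14+22 = 113
O→H→U→N→A→J→R→O: 17+13+12+11+14+27+29 = 123
O→H→U→N→A→R→J→O: 17+13+12+11+18+16+22 = 109
O→H→U→J→N→R→A→O: 17+13+22+28+14+21+32 = 147
O→H→U→J→N→A→R→O: 17+13+22+28+11+18+29 = 138
… (712 more)
O→H→A→N→U→R→J→O: 17+6+4+3+11+16+22 = 79  ← best
The minimum is 79.
One optimal route: O → H → A → N → U → R → J → O.

79 miles — the shortest possible round trip.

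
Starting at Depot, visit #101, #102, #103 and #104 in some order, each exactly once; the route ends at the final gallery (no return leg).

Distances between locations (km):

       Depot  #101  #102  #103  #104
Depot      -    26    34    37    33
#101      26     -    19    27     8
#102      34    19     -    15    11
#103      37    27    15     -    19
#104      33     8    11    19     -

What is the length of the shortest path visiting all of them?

There are 4! = 24 possible orderings.
Depot → #101 → #102 → #103 → #104: 26+19+15+19 = 79
Depot → #101 → #102 → #104 → #103: 26+19+11+19 = 75
Depot → #101 → #103 → #102 → #104: 26+27+15+11 = 79
Depot → #101 → #103 → #104 → #102: 26+27+19+11 = 83
Depot → #101 → #104 → #102 → #103: 26+8+11+15 = 60
Depot → #101 → #104 → #103 → #102: 26+8+19+15 = 68
Depot → #102 → #101 → #103 → #104: 34+19+27+19 = 99
Depot → #102 → #101 → #104 → #103: 34+19+8+19 = 80
Depot → #102 → #103 → #101 → #104: 34+15+27+8 = 84
Depot → #102 → #103 → #104 → #101: 34+15+19+8 = 76
Depot → #102 → #104 → #101 → #103: 34+11+8+27 = 80
Depot → #102 → #104 → #103 → #101: 34+11+19+27 = 91
Depot → #103 → #101 → #102 → #104: 37+27+19+11 = 94
Depot → #103 → #101 → #104 → #102: 37+27+8+11 = 83
… (10 more)
The minimum is 60.
One shortest path: Depot → #101 → #104 → #102 → #103.

Minimum one-way distance = 60 km.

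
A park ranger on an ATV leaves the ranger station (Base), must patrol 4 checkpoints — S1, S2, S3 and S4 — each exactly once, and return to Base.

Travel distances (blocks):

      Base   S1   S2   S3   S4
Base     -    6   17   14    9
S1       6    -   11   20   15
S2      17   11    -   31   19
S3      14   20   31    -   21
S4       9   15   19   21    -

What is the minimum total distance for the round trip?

Base-S1-S2-S3-S4-Base: 6+11+31+21+9 = 78
Base-S1-S2-S4-S3-Base: 6+11+19+21+14 = 71
Base-S1-S3-S2-S4-Base: 6+20+31+19+9 = 85
Base-S1-S3-S4-S2-Base: 6+20+21+19+17 = 83
Base-S1-S4-S2-S3-Base: 6+15+19+31+14 = 85
Base-S1-S4-S3-S2-Base: 6+15+21+31+17 = 90
Base-S2-S1-S3-S4-Base: 17+11+20+21+9 = 78
Base-S2-S1-S4-S3-Base: 17+11+15+21+14 = 78
Base-S2-S3-S1-S4-Base: 17+31+20+15+9 = 92
Base-S2-S4-S1-S3-Base: 17+19+15+20+14 = 85
Base-S3-S1-S2-S4-Base: 14+20+11+19+9 = 73
Base-S3-S2-S1-S4-Base: 14+31+11+15+9 = 80
The minimum is 71.
One optimal route: Base → S1 → S2 → S4 → S3 → Base (or its reverse).

71 blocks — the shortest possible round trip.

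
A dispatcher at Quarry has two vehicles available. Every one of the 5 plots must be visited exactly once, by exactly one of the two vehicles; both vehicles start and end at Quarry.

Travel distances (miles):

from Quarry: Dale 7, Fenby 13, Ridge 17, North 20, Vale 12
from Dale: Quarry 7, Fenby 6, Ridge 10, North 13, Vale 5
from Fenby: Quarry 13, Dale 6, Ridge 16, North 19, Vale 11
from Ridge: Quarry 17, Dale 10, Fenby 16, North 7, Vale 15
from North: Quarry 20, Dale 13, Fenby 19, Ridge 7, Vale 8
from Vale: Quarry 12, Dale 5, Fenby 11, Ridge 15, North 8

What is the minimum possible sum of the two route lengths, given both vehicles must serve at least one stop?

Minimum combined distance: 70 miles.

There are 2^4 − 1 = 15 ways to divide the 5 stops into two non-empty groups. For each, the best each vehicle can do is its own shortest tour through its group:
  {Dale} + {Fenby, Ridge, North, Vale}: 14 + 56 = 70
  {Fenby} + {Dale, Ridge, North, Vale}: 26 + 44 = 70
  {Dale, Fenby} + {Ridge, North, Vale}: 26 + 44 = 70
  {Ridge} + {Dale, Fenby, North, Vale}: 34 + 52 = 86
  {Dale, Ridge} + {Fenby, North, Vale}: 34 + 52 = 86
  {Fenby, Ridge} + {Dale, North, Vale}: 46 + 40 = 86
  … (15 splits in total)
Best: vehicle 1 Quarry → Dale → Quarry = 14; vehicle 2 Quarry → Fenby → Ridge → North → Vale → Quarry = 56; combined 70.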